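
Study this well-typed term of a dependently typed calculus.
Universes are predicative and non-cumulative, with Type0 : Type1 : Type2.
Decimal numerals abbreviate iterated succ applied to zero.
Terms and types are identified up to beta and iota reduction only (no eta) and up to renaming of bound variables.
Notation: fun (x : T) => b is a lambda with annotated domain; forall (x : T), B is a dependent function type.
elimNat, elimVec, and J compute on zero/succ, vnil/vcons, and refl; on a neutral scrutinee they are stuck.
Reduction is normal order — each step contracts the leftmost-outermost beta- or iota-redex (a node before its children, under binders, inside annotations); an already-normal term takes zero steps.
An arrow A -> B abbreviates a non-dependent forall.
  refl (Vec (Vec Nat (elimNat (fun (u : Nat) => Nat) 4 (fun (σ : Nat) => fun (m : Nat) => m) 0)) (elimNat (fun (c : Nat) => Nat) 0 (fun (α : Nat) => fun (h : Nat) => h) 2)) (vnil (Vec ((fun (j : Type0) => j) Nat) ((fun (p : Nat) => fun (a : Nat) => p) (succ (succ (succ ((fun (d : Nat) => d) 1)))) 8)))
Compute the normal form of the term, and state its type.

resulting normal form:
  refl (Vec (Vec Nat 4) 0) (vnil (Vec Nat 4))
the term's type:
  Eq (Vec (Vec Nat 4) 0) (vnil (Vec Nat 4)) (vnil (Vec Nat 4))
observation: 12 normal-order steps normalize the term, beginning with an elimNat iota-redex.


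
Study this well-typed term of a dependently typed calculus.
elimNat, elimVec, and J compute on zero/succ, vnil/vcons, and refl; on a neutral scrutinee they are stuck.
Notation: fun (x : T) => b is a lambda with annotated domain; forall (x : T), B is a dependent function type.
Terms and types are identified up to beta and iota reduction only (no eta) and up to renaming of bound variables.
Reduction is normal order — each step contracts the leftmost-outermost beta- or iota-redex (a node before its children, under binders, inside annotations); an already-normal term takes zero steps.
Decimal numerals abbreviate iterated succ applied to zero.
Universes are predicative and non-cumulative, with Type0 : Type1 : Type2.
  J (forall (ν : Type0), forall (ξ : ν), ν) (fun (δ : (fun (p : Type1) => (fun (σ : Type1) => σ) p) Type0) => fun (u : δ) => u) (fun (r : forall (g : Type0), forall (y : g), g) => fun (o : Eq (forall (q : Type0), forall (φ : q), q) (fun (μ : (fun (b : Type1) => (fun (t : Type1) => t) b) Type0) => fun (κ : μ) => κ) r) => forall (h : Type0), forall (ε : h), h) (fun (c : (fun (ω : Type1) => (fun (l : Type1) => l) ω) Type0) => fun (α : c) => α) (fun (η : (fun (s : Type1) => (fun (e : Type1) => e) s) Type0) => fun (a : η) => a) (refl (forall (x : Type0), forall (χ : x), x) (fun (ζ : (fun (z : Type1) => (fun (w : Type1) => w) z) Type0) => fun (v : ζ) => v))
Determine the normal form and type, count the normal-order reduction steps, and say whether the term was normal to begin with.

resulting normal form:
  fun (ν : Type0) => fun (ξ : ν) => ξ
type:
  forall (ν : Type0), forall (ξ : ν), ν
reduction steps (normal order): 3
started in normal form: no
first redex: a J iota-redex


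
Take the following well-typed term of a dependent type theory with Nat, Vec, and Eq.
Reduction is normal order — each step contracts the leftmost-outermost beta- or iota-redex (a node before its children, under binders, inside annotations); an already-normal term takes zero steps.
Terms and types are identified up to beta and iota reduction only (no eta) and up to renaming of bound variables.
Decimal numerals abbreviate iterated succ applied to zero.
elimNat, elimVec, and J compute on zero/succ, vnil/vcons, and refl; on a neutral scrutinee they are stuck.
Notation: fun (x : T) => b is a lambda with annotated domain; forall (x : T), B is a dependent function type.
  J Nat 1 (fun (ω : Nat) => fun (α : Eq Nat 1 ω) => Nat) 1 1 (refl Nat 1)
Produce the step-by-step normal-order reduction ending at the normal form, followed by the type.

reduction (normal order):
  J Nat 1 (fun (ω : Nat) => fun (α : Eq Nat 1 ω) => Nat) 1 1 (refl Nat 1)
  ~> 1
inferred type:
  Nat


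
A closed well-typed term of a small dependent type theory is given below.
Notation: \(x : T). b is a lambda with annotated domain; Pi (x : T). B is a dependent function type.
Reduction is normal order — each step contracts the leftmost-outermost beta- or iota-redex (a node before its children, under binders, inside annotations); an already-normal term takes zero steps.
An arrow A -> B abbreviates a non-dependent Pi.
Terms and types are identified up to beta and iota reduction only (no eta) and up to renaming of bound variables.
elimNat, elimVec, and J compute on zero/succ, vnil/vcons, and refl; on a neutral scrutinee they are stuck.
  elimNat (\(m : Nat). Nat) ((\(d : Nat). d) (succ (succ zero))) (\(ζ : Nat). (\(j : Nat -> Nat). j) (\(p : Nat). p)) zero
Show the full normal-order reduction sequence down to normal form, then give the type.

normal-order reduction:
  elimNat (\(m : Nat). Nat) ((\(d : Nat). d) (succ (succ zero))) (\(ζ : Nat). (\(j : Nat -> Nat). j) (\(p : Nat). p)) zero
  ~> (\(m : Nat). m) (succ (succ zero))
  ~> succ (succ zero)
type:
  Nat


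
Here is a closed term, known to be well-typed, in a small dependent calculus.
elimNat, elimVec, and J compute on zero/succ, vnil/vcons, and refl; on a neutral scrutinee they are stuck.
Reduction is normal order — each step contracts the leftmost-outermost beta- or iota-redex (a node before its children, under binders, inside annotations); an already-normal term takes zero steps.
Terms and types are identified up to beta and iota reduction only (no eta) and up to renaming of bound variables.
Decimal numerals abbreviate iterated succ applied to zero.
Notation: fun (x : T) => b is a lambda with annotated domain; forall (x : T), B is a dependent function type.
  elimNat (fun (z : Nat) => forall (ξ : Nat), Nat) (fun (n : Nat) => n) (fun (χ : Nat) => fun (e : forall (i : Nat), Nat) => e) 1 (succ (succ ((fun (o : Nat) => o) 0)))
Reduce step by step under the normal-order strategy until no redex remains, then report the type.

normal-order reduction sequence:
  elimNat (fun (z : Nat) => forall (ξ : Nat), Nat) (fun (n : Nat) => n) (fun (χ : Nat) => fun (e : forall (i : Nat), Nat) => e) 1 (succ (succ ((fun (o : Nat) => o) 0)))
  ~> (fun (z : Nat) => fun (ξ : forall (n : Nat), Nat) => ξ) 0 (elimNat (fun (χ : Nat) => forall (e : Nat), Nat) (fun (i : Nat) => i) (fun (o : Nat) => fun (β : forall (x : Nat), Nat) => β) 0) (succ (succ ((fun (θ : Nat) => θ) 0)))
  ~> (fun (z : forall (ξ : Nat), Nat) => z) (elimNat (fun (n : Nat) => forall (χ : Nat), Nat) (fun (e : Nat) => e) (fun (i : Nat) => fun (o : forall (β : Nat), Nat) => o) 0) (succ (succ ((fun (x : Nat) => x) 0)))
  ~> elimNat (fun (z : Nat) => forall (ξ : Nat), Nat) (fun (n : Nat) => n) (fun (χ : Nat) => fun (e : forall (i : Nat), Nat) => e) 0 (succ (succ ((fun (o : Nat) => o) 0)))
  ~> (fun (z : Nat) => z) (succ (succ ((fun (ξ : Nat) => ξ) 0)))
  ~> succ (succ ((fun (z : Nat) => z) 0))
  ~> 2
type:
  Nat


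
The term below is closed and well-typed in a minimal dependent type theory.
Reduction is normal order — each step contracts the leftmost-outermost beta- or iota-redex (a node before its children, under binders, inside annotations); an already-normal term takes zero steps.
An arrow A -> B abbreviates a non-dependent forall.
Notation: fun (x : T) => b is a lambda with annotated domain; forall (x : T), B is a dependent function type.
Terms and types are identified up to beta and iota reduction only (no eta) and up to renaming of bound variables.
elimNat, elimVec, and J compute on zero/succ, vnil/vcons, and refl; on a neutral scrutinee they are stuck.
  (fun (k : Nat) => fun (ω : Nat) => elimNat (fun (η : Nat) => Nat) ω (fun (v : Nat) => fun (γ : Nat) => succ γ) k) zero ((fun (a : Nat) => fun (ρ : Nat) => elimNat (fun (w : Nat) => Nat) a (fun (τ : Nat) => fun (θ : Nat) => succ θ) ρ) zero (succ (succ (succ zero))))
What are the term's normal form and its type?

resulting normal form:
  succ (succ (succ zero))
inferred type:
  Nat
observation: the term reaches its normal form after 15 normal-order steps.


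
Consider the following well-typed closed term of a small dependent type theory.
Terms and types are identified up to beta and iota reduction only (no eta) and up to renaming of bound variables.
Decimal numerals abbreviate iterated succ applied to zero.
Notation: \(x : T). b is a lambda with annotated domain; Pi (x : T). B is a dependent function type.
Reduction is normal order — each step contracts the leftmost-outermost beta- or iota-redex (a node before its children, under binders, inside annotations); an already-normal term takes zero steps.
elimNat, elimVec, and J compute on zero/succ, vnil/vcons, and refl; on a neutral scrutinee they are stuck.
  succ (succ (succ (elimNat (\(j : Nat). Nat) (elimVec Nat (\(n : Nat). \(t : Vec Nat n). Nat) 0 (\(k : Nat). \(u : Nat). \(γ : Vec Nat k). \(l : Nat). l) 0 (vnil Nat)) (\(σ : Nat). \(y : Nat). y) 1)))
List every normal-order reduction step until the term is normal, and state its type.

reduction (normal order):
  succ (succ (succ (elimNat (\(j : Nat). Nat) (elimVec Nat (\(n : Nat). \(t : Vec Nat n). Nat) 0 (\(k : Nat). \(u : Nat). \(γ : Vec Nat k). \(l : Nat). l) 0 (vnil Nat)) (\(σ : Nat). \(y : Nat). y) 1)))
  ~> succ (succ (succ ((\(j : Nat). \(n : Nat). n) 0 (elimNat (\(t : Nat). Nat) (elimVec Nat (\(k : Nat). \(u : Vec Nat k). Nat) 0 (\(γ : Nat). \(l : Nat). \(σ : Vec Nat γ). \(y : Nat). y) 0 (vnil Nat)) (\(c : Nat). \(h : Nat). h) 0))))
  ~> succ (succ (succ ((\(j : Nat). j) (elimNat (\(n : Nat). Nat) (elimVec Nat (\(t : Nat). \(k : Vec Nat t). Nat) 0 (\(u : Nat). \(γ : Nat). \(l : Vec Nat u). \(σ : Nat). σ) 0 (vnil Nat)) (\(y : Nat). \(c : Nat). c) 0))))
  ~> succ (succ (succ (elimNat (\(j : Nat). Nat) (elimVec Nat (\(n : Nat). \(t : Vec Nat n). Nat) 0 (\(k : Nat). \(u : Nat). \(γ : Vec Nat k). \(l : Nat). l) 0 (vnil Nat)) (\(σ : Nat). \(y : Nat). y) 0)))
  ~> succ (succ (succ (elimVec Nat (\(j : Nat). \(n : Vec Nat j). Nat) 0 (\(t : Nat). \(k : Nat). \(u : Vec Nat t). \(γ : Nat). γ) 0 (vnil Nat))))
  ~> 3
the term's type:
  Nat


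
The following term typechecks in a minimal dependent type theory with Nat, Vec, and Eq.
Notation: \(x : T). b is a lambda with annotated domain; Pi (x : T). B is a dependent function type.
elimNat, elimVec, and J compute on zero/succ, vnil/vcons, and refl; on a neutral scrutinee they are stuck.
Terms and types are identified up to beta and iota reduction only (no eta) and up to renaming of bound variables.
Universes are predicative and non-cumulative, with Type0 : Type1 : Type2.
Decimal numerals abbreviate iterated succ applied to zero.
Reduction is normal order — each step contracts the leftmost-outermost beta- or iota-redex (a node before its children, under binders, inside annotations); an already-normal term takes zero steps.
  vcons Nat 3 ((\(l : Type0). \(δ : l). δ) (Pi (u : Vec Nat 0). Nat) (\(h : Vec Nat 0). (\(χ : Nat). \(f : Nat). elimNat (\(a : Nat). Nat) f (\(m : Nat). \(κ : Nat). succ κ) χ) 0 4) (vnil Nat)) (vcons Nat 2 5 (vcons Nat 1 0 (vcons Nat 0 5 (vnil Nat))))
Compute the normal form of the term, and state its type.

resulting normal form:
  vcons Nat 3 4 (vcons Nat 2 5 (vcons Nat 1 0 (vcons Nat 0 5 (vnil Nat))))
type:
  Vec Nat 4
observation: the term reaches its normal form after 6 normal-order steps.


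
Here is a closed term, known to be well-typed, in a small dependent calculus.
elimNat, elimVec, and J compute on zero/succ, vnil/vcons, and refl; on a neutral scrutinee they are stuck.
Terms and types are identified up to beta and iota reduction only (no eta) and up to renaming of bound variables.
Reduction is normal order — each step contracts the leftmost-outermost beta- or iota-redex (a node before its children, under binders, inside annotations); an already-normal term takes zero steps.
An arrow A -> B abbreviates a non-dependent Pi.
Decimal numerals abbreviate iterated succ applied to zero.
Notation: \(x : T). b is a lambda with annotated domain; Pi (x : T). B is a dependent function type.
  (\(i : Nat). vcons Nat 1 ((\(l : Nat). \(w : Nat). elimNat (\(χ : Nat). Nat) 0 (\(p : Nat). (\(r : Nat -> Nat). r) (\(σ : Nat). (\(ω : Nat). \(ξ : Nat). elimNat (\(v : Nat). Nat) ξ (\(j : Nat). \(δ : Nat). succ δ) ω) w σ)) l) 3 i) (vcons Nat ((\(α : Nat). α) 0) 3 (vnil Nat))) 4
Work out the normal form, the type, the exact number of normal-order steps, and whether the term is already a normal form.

normal form:
  vcons Nat 1 12 (vcons Nat 0 3 (vnil Nat))
inferred type:
  Vec Nat 2
reduction steps (normal order): 62
term was already normal: no
first redex: a beta-redex


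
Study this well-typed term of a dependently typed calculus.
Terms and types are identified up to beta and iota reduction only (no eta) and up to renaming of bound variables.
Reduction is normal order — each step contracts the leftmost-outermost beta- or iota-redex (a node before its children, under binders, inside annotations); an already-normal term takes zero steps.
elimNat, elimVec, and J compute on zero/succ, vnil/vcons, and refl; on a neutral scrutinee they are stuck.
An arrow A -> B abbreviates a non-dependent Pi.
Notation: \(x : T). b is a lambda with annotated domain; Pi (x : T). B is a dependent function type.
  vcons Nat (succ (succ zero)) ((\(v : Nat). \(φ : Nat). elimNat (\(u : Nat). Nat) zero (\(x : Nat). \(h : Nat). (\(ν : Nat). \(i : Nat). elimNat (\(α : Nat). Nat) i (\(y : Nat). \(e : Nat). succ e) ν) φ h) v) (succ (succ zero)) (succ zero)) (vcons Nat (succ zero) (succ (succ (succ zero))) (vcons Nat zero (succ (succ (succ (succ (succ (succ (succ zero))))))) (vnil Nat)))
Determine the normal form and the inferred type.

reduced normal form:
  vcons Nat (succ (succ zero)) (succ (succ zero)) (vcons Nat (succ zero) (succ (succ (succ zero))) (vcons Nat zero (succ (succ (succ (succ (succ (succ (succ zero))))))) (vnil Nat)))
the term's type:
  Vec Nat (succ (succ (succ zero)))
observation: the leftmost-outermost redex is a beta-redex, and normalization takes 21 steps.


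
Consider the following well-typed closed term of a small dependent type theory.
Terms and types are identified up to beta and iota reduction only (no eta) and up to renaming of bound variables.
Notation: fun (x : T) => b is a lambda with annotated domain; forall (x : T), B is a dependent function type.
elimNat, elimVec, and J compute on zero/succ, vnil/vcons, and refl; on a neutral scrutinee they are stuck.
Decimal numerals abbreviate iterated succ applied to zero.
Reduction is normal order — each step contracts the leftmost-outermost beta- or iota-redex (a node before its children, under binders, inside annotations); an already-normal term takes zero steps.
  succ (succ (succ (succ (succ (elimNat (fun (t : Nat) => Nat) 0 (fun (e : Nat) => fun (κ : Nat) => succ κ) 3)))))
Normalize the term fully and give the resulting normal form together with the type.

resulting normal form:
  8
the term's type:
  Nat
observation: 10 normal-order steps normalize the term, beginning with an elimNat iota-redex.


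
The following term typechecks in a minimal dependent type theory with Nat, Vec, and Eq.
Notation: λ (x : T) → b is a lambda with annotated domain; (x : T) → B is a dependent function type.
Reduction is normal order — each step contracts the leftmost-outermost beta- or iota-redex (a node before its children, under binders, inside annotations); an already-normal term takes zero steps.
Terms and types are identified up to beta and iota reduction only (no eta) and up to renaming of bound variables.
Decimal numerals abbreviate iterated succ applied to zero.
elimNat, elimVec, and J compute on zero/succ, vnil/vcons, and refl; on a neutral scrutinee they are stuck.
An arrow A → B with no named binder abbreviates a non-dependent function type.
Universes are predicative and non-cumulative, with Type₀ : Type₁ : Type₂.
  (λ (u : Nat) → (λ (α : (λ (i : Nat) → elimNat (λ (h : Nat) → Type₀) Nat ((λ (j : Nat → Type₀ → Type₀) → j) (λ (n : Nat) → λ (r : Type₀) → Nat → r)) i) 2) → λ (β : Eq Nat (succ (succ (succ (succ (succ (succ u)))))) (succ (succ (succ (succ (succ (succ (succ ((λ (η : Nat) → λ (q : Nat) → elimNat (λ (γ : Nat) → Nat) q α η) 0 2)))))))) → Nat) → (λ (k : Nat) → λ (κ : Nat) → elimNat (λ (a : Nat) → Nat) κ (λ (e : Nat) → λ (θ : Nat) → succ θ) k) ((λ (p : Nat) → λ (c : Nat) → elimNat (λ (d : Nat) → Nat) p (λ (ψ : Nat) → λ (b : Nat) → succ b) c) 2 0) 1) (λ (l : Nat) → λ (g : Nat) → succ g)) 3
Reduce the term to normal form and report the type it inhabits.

reduced normal form:
  λ (u : Eq Nat 9 9 → Nat) → 3
inferred type:
  (Eq Nat 9 9 → Nat) → Nat
observation: 17 normal-order steps separate the term from its normal form.


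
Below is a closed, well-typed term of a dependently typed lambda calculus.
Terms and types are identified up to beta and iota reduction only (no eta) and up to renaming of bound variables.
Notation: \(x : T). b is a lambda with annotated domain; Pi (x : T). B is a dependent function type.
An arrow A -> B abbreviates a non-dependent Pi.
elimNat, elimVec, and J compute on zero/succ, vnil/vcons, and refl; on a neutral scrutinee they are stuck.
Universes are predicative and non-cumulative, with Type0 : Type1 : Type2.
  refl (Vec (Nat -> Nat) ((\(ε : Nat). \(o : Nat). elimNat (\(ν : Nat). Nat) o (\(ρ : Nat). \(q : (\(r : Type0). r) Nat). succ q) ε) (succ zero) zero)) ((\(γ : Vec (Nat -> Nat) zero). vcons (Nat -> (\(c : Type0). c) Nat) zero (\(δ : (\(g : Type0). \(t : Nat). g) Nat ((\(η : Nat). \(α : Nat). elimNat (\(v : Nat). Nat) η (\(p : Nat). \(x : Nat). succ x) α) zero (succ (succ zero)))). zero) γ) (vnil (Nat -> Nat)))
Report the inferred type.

inferred type:
  Eq (Vec (Nat -> Nat) (succ zero)) (vcons (Nat -> Nat) zero (\(ε : Nat). zero) (vnil (Nat -> Nat))) (vcons (Nat -> Nat) zero (\(o : Nat). zero) (vnil (Nat -> Nat)))


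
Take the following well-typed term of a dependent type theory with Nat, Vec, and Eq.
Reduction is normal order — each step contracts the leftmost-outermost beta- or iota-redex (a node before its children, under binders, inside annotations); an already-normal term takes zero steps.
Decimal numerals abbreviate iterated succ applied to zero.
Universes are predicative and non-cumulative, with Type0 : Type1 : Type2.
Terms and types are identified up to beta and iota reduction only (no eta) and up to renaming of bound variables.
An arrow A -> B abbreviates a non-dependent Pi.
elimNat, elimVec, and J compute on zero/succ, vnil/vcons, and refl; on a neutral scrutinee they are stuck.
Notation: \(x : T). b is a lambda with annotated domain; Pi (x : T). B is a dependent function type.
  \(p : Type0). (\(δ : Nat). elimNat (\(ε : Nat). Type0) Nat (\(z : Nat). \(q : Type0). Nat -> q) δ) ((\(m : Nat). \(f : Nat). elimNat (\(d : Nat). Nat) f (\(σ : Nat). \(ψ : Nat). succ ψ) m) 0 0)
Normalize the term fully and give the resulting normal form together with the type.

resulting normal form:
  \(p : Type0). Nat
the term's type:
  Type0 -> Type0
observation: 5 normal-order steps separate the term from its normal form.


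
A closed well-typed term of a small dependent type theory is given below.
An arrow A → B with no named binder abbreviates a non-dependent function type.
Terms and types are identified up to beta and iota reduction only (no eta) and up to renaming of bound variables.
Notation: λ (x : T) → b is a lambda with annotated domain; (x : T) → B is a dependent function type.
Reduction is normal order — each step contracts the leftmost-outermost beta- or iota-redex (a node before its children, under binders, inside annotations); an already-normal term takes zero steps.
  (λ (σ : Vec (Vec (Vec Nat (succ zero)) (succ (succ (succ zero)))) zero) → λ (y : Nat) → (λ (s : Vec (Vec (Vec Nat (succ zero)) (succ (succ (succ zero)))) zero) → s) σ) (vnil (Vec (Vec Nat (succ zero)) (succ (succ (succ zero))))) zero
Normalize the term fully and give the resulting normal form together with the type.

reduced normal form:
  vnil (Vec (Vec Nat (succ zero)) (succ (succ (succ zero))))
type:
  Vec (Vec (Vec Nat (succ zero)) (succ (succ (succ zero)))) zero


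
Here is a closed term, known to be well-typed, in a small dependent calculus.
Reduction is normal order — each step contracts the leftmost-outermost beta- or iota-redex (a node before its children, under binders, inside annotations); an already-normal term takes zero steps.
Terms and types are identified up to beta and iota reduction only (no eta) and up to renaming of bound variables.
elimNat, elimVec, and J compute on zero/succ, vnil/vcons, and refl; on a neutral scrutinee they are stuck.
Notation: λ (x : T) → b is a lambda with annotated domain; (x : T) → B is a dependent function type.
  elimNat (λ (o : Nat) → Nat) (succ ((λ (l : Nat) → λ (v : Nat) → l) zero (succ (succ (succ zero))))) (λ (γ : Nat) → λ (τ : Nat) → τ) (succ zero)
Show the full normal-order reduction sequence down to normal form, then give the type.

reduction (normal order):
  elimNat (λ (o : Nat) → Nat) (succ ((λ (l : Nat) → λ (v : Nat) → l) zero (succ (succ (succ zero))))) (λ (γ : Nat) → λ (τ : Nat) → τ) (succ zero)
  ~> (λ (o : Nat) → λ (l : Nat) → l) zero (elimNat (λ (v : Nat) → Nat) (succ ((λ (γ : Nat) → λ (τ : Nat) → γ) zero (succ (succ (succ zero))))) (λ (c : Nat) → λ (i : Nat) → i) zero)
  ~> (λ (o : Nat) → o) (elimNat (λ (l : Nat) → Nat) (succ ((λ (v : Nat) → λ (γ : Nat) → v) zero (succ (succ (succ zero))))) (λ (τ : Nat) → λ (c : Nat) → c) zero)
  ~> elimNat (λ (o : Nat) → Nat) (succ ((λ (l : Nat) → λ (v : Nat) → l) zero (succ (succ (succ zero))))) (λ (γ : Nat) → λ (τ : Nat) → τ) zero
  ~> succ ((λ (o : Nat) → λ (l : Nat) → o) zero (succ (succ (succ zero))))
  ~> succ ((λ (o : Nat) → zero) (succ (succ (succ zero))))
  ~> succ zero
type:
  Nat


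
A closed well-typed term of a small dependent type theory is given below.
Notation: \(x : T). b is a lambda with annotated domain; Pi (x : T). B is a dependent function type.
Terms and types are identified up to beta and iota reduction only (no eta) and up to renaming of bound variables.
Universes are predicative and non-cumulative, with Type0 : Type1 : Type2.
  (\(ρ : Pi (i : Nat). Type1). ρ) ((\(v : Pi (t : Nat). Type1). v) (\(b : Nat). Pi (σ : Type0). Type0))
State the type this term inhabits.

the term's type:
  Pi (ρ : Nat). Type1


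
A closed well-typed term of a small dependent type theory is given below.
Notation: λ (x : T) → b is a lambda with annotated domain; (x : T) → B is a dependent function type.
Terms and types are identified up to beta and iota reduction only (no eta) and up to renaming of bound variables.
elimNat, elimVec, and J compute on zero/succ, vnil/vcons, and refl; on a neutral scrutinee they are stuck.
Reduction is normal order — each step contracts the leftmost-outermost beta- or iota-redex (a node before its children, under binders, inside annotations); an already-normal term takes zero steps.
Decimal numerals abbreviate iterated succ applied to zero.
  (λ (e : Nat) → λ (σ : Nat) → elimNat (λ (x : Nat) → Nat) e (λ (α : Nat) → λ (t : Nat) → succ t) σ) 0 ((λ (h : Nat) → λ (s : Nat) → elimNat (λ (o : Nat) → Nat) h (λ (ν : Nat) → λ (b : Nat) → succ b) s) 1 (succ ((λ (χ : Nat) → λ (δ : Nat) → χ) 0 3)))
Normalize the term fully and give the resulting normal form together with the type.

reduced normal form:
  2
inferred type:
  Nat
observation: reduction starts at a beta-redex, and 17 normal-order steps reach the normal form.


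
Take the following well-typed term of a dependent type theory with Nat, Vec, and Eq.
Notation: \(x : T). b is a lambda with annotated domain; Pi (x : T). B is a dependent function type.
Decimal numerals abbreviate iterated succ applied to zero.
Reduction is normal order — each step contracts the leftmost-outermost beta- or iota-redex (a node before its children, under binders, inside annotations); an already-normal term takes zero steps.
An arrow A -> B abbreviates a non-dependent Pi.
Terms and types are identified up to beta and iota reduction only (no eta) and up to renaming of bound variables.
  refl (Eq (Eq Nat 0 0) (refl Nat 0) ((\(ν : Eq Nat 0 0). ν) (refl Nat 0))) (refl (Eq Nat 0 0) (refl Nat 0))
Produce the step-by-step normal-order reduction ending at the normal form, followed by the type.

reduction (normal order):
  refl (Eq (Eq Nat 0 0) (refl Nat 0) ((\(ν : Eq Nat 0 0). ν) (refl Nat 0))) (refl (Eq Nat 0 0) (refl Nat 0))
  ~> refl (Eq (Eq Nat 0 0) (refl Nat 0) (refl Nat 0)) (refl (Eq Nat 0 0) (refl Nat 0))
inferred type:
  Eq (Eq (Eq Nat 0 0) (refl Nat 0) (refl Nat 0)) (refl (Eq Nat 0 0) (refl Nat 0)) (refl (Eq Nat 0 0) (refl Nat 0))


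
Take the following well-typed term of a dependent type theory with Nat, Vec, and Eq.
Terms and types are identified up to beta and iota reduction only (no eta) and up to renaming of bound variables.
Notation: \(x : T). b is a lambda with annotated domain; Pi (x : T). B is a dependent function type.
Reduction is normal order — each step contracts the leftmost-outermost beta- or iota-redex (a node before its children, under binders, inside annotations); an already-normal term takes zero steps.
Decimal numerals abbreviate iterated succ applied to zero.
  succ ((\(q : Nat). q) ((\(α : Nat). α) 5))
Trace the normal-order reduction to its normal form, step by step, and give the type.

normal-order reduction sequence:
  succ ((\(q : Nat). q) ((\(α : Nat). α) 5))
  ~> succ ((\(q : Nat). q) 5)
  ~> 6
the term's type:
  Nat


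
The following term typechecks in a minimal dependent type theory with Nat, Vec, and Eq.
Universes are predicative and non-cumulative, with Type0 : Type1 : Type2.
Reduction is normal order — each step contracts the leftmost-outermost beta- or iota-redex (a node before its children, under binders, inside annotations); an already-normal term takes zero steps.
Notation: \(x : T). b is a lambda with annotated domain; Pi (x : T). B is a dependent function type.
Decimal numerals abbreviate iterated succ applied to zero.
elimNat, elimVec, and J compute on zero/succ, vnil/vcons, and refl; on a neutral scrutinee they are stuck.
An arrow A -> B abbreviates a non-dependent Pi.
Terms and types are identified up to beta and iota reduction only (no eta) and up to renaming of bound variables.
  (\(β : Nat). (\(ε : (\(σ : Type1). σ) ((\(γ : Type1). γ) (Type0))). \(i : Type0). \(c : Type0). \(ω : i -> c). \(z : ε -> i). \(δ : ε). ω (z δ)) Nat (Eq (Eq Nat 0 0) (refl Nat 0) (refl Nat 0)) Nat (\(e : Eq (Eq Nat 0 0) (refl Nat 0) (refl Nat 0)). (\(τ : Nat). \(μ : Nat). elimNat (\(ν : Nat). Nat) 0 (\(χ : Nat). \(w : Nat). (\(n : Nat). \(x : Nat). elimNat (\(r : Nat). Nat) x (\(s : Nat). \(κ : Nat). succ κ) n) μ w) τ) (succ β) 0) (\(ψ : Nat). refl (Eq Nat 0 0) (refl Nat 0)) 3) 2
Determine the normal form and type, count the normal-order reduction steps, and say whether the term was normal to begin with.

resulting normal form:
  0
the term's type:
  Nat
reduction steps (normal order): 29
term was already normal: no
first redex: a beta-redex


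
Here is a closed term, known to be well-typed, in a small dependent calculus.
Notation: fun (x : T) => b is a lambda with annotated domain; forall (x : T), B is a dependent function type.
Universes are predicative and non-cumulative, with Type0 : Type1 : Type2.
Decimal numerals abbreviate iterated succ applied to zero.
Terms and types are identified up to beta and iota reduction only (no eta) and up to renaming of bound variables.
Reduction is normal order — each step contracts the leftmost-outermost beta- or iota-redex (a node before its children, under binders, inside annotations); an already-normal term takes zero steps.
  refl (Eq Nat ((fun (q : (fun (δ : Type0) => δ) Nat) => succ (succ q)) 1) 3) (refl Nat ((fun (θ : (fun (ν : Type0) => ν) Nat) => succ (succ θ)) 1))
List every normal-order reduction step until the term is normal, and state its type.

reduction (normal order):
  refl (Eq Nat ((fun (q : (fun (δ : Type0) => δ) Nat) => succ (succ q)) 1) 3) (refl Nat ((fun (θ : (fun (ν : Type0) => ν) Nat) => succ (succ θ)) 1))
  ~> refl (Eq Nat 3 3) (refl Nat ((fun (q : (fun (δ : Type0) => δ) Nat) => succ (succ q)) 1))
  ~> refl (Eq Nat 3 3) (refl Nat 3)
inferred type:
  Eq (Eq Nat 3 3) (refl Nat 3) (refl Nat 3)


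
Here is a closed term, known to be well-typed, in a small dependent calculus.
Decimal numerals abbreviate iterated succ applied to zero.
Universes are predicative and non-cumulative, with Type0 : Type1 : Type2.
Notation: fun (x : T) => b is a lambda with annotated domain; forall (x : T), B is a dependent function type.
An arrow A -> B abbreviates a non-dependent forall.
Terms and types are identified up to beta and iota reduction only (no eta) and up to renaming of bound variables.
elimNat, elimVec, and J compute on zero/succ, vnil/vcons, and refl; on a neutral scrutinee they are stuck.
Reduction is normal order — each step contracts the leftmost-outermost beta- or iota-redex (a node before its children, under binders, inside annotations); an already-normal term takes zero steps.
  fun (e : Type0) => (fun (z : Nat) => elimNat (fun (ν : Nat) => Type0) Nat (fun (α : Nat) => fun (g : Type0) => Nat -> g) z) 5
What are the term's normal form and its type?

normal form:
  fun (e : Type0) => Nat -> Nat -> Nat -> Nat -> Nat -> Nat
the term's type:
  Type0 -> Type0


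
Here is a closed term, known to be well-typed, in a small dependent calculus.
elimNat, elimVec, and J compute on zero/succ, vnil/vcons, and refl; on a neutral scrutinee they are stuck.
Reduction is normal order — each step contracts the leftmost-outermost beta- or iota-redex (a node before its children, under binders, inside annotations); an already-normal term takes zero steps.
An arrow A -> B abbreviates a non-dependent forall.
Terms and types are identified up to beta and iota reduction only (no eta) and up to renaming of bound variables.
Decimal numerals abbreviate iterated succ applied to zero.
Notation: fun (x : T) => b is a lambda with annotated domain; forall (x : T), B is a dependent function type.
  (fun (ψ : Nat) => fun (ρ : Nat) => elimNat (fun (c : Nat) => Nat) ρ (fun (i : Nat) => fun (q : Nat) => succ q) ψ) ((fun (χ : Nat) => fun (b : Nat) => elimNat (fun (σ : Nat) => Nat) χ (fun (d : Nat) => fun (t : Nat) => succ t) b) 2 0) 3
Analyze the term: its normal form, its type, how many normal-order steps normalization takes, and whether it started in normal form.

reduced normal form:
  5
type:
  Nat
normal-order step count: 12
term was already normal: no
first contracted redex: a beta-redex


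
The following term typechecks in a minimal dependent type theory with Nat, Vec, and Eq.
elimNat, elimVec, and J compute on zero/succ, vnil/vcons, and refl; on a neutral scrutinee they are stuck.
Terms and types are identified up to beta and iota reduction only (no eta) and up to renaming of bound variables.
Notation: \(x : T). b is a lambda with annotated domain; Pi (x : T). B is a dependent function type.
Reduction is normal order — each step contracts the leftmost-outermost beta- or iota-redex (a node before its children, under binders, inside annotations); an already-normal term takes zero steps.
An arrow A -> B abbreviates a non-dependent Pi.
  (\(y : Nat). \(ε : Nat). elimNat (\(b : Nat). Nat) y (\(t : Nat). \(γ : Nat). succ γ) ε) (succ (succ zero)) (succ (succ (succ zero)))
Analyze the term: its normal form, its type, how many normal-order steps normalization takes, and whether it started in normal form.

resulting normal form:
  succ (succ (succ (succ (succ zero))))
the term's type:
  Nat
normal-order step count: 12
term was already normal: no
first contracted redex: a beta-redex


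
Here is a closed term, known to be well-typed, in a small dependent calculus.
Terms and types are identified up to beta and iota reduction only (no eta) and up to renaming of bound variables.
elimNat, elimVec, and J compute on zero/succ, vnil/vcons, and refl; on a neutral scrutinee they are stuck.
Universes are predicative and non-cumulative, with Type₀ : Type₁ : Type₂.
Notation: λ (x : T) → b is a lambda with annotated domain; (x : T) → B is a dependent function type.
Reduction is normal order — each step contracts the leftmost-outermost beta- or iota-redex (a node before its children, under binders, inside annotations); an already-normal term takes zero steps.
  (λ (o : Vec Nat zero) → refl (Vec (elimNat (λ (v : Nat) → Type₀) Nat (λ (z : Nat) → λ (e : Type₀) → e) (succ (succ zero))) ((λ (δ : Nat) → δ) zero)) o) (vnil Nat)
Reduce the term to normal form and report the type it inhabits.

reduced normal form:
  refl (Vec Nat zero) (vnil Nat)
inferred type:
  Eq (Vec Nat zero) (vnil Nat) (vnil Nat)


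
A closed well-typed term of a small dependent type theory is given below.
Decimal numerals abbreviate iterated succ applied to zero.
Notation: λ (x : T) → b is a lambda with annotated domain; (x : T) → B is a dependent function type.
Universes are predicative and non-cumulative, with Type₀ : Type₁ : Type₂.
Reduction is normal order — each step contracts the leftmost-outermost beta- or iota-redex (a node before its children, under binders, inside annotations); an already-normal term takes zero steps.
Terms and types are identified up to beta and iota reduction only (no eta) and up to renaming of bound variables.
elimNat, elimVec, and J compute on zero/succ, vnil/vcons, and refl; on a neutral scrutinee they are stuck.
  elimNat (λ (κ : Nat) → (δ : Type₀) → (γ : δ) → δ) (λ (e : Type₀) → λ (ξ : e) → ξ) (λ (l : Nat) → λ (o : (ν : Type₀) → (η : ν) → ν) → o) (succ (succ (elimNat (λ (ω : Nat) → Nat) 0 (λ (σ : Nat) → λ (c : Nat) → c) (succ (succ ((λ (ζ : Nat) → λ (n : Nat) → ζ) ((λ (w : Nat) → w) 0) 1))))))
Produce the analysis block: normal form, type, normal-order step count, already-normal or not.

reduced normal form:
  λ (κ : Type₀) → λ (δ : κ) → δ
the term's type:
  (κ : Type₀) → (δ : κ) → κ
reduction steps (normal order): 17
already normal: no
first redex: an elimNat iota-redex


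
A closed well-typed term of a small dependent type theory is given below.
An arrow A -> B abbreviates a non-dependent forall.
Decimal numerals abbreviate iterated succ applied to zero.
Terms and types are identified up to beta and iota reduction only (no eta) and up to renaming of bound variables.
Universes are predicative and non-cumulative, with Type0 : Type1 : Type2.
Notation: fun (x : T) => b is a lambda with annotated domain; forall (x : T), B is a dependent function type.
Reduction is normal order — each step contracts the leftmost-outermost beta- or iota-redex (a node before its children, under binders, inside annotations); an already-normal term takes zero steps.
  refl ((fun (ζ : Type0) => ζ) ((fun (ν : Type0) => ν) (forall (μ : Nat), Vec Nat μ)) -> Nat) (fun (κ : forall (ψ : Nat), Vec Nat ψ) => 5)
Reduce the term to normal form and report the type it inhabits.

resulting normal form:
  refl ((forall (ζ : Nat), Vec Nat ζ) -> Nat) (fun (ν : forall (μ : Nat), Vec Nat μ) => 5)
type:
  Eq ((forall (ζ : Nat), Vec Nat ζ) -> Nat) (fun (ν : forall (μ : Nat), Vec Nat μ) => 5) (fun (κ : forall (ψ : Nat), Vec Nat ψ) => 5)


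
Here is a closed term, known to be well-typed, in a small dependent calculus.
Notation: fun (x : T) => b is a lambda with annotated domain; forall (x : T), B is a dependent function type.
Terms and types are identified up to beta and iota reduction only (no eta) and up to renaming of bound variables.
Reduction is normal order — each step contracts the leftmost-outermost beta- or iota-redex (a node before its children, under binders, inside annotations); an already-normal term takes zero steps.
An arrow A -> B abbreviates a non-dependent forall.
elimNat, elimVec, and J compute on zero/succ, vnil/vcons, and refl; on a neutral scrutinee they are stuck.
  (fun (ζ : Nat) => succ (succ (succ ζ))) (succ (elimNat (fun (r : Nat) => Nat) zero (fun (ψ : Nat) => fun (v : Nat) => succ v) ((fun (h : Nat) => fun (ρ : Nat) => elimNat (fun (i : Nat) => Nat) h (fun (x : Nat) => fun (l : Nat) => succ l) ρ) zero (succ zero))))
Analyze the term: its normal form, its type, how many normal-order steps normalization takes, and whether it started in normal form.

normal form:
  succ (succ (succ (succ (succ zero))))
inferred type:
  Nat
steps to reach normal form (normal order): 11
started in normal form: no
first contracted redex: a beta-redex


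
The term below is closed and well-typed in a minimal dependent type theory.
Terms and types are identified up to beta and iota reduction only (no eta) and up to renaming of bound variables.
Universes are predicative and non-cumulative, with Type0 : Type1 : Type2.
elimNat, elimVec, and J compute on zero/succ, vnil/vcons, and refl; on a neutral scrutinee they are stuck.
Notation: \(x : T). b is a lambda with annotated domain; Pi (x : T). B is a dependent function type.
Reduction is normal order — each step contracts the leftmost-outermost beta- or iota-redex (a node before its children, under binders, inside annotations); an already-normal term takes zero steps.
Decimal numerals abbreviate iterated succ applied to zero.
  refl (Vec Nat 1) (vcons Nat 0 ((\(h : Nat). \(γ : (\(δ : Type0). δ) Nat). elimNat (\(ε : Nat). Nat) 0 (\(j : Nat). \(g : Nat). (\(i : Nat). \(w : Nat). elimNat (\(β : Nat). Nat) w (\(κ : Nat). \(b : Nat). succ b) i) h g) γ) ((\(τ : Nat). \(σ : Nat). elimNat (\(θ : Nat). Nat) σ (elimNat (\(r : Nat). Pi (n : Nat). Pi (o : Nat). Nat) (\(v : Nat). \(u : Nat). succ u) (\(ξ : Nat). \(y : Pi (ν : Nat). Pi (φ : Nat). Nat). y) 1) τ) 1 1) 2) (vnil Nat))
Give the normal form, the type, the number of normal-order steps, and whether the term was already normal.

normal form:
  refl (Vec Nat 1) (vcons Nat 0 4 (vnil Nat))
the term's type:
  Eq (Vec Nat 1) (vcons Nat 0 4 (vnil Nat)) (vcons Nat 0 4 (vnil Nat))
steps to reach normal form (normal order): 47
started in normal form: no
first redex: a beta-redex


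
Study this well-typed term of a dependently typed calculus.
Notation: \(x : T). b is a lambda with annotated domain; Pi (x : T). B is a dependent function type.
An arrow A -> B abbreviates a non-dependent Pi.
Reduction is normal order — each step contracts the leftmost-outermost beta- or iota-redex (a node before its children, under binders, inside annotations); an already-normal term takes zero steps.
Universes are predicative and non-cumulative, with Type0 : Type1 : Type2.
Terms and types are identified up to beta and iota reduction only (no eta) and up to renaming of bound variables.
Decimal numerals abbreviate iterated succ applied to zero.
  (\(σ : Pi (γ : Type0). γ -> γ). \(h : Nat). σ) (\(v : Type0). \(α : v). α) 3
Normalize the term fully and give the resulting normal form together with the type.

resulting normal form:
  \(σ : Type0). \(γ : σ). γ
the term's type:
  Pi (σ : Type0). σ -> σ
observation: reduction starts at a beta-redex, and 2 normal-order steps reach the normal form.


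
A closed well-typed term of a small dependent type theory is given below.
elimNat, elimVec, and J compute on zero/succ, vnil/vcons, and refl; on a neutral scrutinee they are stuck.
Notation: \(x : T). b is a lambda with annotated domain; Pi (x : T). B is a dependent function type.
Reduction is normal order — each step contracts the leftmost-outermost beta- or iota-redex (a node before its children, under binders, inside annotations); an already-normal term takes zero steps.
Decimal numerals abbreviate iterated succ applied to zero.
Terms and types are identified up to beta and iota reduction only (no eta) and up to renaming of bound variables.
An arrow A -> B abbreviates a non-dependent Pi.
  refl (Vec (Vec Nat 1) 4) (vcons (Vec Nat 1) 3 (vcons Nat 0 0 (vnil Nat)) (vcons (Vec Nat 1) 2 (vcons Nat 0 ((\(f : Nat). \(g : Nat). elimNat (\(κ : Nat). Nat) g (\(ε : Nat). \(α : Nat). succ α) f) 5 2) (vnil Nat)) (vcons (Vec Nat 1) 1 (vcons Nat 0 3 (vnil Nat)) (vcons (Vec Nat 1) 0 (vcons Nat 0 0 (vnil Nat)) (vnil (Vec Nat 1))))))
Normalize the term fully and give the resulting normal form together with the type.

reduced normal form:
  refl (Vec (Vec Nat 1) 4) (vcons (Vec Nat 1) 3 (vcons Nat 0 0 (vnil Nat)) (vcons (Vec Nat 1) 2 (vcons Nat 0 7 (vnil Nat)) (vcons (Vec Nat 1) 1 (vcons Nat 0 3 (vnil Nat)) (vcons (Vec Nat 1) 0 (vcons Nat 0 0 (vnil Nat)) (vnil (Vec Nat 1))))))
the term's type:
  Eq (Vec (Vec Nat 1) 4) (vcons (Vec Nat 1) 3 (vcons Nat 0 0 (vnil Nat)) (vcons (Vec Nat 1) 2 (vcons Nat 0 7 (vnil Nat)) (vcons (Vec Nat 1) 1 (vcons Nat 0 3 (vnil Nat)) (vcons (Vec Nat 1) 0 (vcons Nat 0 0 (vnil Nat)) (vnil (Vec Nat 1)))))) (vcons (Vec Nat 1) 3 (vcons Nat 0 0 (vnil Nat)) (vcons (Vec Nat 1) 2 (vcons Nat 0 7 (vnil Nat)) (vcons (Vec Nat 1) 1 (vcons Nat 0 3 (vnil Nat)) (vcons (Vec Nat 1) 0 (vcons Nat 0 0 (vnil Nat)) (vnil (Vec Nat 1))))))
observation: contracting a beta-redex first, the term normalizes in 18 steps.
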